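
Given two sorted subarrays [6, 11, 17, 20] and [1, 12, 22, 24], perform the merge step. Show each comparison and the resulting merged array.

Merging process:

Compare 6 vs 1: take 1 from right. Merged: [1]
Compare 6 vs 12: take 6 from left. Merged: [1, 6]
Compare 11 vs 12: take 11 from left. Merged: [1, 6, 11]
Compare 17 vs 12: take 12 from right. Merged: [1, 6, 11, 12]
Compare 17 vs 22: take 17 from left. Merged: [1, 6, 11, 12, 17]
Compare 20 vs 22: take 20 from left. Merged: [1, 6, 11, 12, 17, 20]
Append remaining from right: [22, 24]. Merged: [1, 6, 11, 12, 17, 20, 22, 24]

Final merged array: [1, 6, 11, 12, 17, 20, 22, 24]
Total comparisons: 6

The merged array is [1, 6, 11, 12, 17, 20, 22, 24], requiring 6 comparisons. The merge step runs in O(n) time where n is the total number of elements.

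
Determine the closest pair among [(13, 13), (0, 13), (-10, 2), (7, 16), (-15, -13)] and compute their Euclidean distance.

Computing all pairwise distances among 5 points:

d((13, 13), (0, 13)) = 13.0
d((13, 13), (-10, 2)) = 25.4951
d((13, 13), (7, 16)) = 6.7082 <-- minimum
d((13, 13), (-15, -13)) = 38.2099
d((0, 13), (-10, 2)) = 14.8661
d((0, 13), (7, 16)) = 7.6158
d((0, 13), (-15, -13)) = 30.0167
d((-10, 2), (7, 16)) = 22.0227
d((-10, 2), (-15, -13)) = 15.8114
d((7, 16), (-15, -13)) = 36.4005

Closest pair: (13, 13) and (7, 16) with distance 6.7082

The closest pair is (13, 13) and (7, 16) with Euclidean distance 6.7082. For 5 points, brute-force pairwise comparison is shown above. For large n, the divide-and-conquer algorithm (sort by x, recurse on halves, check the dividing strip) achieves O(n log n).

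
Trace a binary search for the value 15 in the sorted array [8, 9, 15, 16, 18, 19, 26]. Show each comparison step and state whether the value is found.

Binary search for 15 in [8, 9, 15, 16, 18, 19, 26]:

lo=0, hi=6, mid=3, arr[mid]=16 -> 16 > 15, search left half
lo=0, hi=2, mid=1, arr[mid]=9 -> 9 < 15, search right half
lo=2, hi=2, mid=2, arr[mid]=15 -> Found target at index 2!

Binary search finds 15 at index 2 after 3 comparisons. The search repeatedly halves the search space by comparing with the middle element.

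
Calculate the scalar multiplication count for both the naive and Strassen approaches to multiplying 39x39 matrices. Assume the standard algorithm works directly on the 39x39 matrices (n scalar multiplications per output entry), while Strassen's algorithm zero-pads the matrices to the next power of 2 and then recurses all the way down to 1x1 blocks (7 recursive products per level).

Matrix multiplication for 39x39 matrices:

Strassen's algorithm requires power-of-2 dimensions. Pad 39x39 to 64x64 (next power of 2).

Standard algorithm: 39^3 = 59319 multiplications
Strassen's algorithm: 7^(log2(64)) = 7^6 = 117649 multiplications
Difference: 59319 - 117649 = -58330 (Strassen uses MORE here due to padding overhead — for small or just-over-power-of-2 n, padding can outweigh the per-level savings)

Standard: 59319 multiplications (39^3). Strassen: 117649 multiplications (7^6, after padding to 64x64). Strassen reduces 8 recursive multiplications to 7 at each level.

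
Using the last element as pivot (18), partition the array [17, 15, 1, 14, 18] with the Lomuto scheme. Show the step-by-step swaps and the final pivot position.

Lomuto partition with pivot = 18:

Initial array: [17, 15, 1, 14, 18]

arr[0]=17 <= 18: swap with position 0, array becomes [17, 15, 1, 14, 18]
arr[1]=15 <= 18: swap with position 1, array becomes [17, 15, 1, 14, 18]
arr[2]=1 <= 18: swap with position 2, array becomes [17, 15, 1, 14, 18]
arr[3]=14 <= 18: swap with position 3, array becomes [17, 15, 1, 14, 18]

Place pivot at position 4: [17, 15, 1, 14, 18]
Pivot position: 4

After partitioning with pivot 18, the array becomes [17, 15, 1, 14, 18]. The pivot is placed at index 4. All elements to the left of the pivot are <= 18, and all elements to the right are > 18.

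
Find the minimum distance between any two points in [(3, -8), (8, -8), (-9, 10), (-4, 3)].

Computing all pairwise distances among 4 points:

d((3, -8), (8, -8)) = 5.0 <-- minimum
d((3, -8), (-9, 10)) = 21.6333
d((3, -8), (-4, 3)) = 13.0384
d((8, -8), (-9, 10)) = 24.7588
d((8, -8), (-4, 3)) = 16.2788
d((-9, 10), (-4, 3)) = 8.6023

Closest pair: (3, -8) and (8, -8) with distance 5.0

The closest pair is (3, -8) and (8, -8) with Euclidean distance 5.0. For 4 points, brute-force pairwise comparison is shown above. For large n, the divide-and-conquer algorithm (sort by x, recurse on halves, check the dividing strip) achieves O(n log n).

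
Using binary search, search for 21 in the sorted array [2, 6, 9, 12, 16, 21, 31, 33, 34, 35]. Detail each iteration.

Binary search for 21 in [2, 6, 9, 12, 16, 21, 31, 33, 34, 35]:

lo=0, hi=9, mid=4, arr[mid]=16 -> 16 < 21, search right half
lo=5, hi=9, mid=7, arr[mid]=33 -> 33 > 21, search left half
lo=5, hi=6, mid=5, arr[mid]=21 -> Found target at index 5!

Binary search finds 21 at index 5 after 3 comparisons. The search repeatedly halves the search space by comparing with the middle element.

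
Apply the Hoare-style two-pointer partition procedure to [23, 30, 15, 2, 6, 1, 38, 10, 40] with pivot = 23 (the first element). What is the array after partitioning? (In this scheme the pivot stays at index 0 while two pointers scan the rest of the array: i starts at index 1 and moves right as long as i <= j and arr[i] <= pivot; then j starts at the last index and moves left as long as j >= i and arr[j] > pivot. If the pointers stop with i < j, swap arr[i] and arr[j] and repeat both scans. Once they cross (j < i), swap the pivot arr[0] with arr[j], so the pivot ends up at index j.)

Hoare-style two-pointer partition with pivot = 23:

Initial array: [23, 30, 15, 2, 6, 1, 38, 10, 40]

Pointers start at i = 1, j = 8.
i stops at index 1 (arr[1]=30 > 23), j stops at index 7 (arr[7]=10 <= 23): swap arr[1] and arr[7], array becomes [23, 10, 15, 2, 6, 1, 38, 30, 40]
i ends at 6, j ends at 5: the pointers have crossed (j < i), so scanning stops.

Swap pivot arr[0] with arr[5] to place pivot at position 5: [1, 10, 15, 2, 6, 23, 38, 30, 40]
Pivot position: 5

After partitioning with pivot 23, the array becomes [1, 10, 15, 2, 6, 23, 38, 30, 40]. The pivot is placed at index 5. All elements to the left of the pivot are <= 23, and all elements to the right are > 23.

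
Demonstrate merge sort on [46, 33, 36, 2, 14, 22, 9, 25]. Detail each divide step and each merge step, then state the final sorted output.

Merge sort trace:

Split: [46, 33, 36, 2, 14, 22, 9, 25] -> [46, 33, 36, 2] and [14, 22, 9, 25]
  Split: [46, 33, 36, 2] -> [46, 33] and [36, 2]
    Split: [46, 33] -> [46] and [33]
    Merge: [46] + [33] -> [33, 46]
    Split: [36, 2] -> [36] and [2]
    Merge: [36] + [2] -> [2, 36]
  Merge: [33, 46] + [2, 36] -> [2, 33, 36, 46]
  Split: [14, 22, 9, 25] -> [14, 22] and [9, 25]
    Split: [14, 22] -> [14] and [22]
    Merge: [14] + [22] -> [14, 22]
    Split: [9, 25] -> [9] and [25]
    Merge: [9] + [25] -> [9, 25]
  Merge: [14, 22] + [9, 25] -> [9, 14, 22, 25]
Merge: [2, 33, 36, 46] + [9, 14, 22, 25] -> [2, 9, 14, 22, 25, 33, 36, 46]

Final sorted array: [2, 9, 14, 22, 25, 33, 36, 46]

The merge sort proceeds by recursively splitting the array and merging sorted halves.
After all merges, the sorted array is [2, 9, 14, 22, 25, 33, 36, 46].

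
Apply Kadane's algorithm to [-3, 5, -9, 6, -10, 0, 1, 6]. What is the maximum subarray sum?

Using Kadane's algorithm on [-3, 5, -9, 6, -10, 0, 1, 6]:

Scanning through the array:
Position 1 (value 5): max_ending_here = 5, max_so_far = 5
Position 2 (value -9): max_ending_here = -4, max_so_far = 5
Position 3 (value 6): max_ending_here = 6, max_so_far = 6
Position 4 (value -10): max_ending_here = -4, max_so_far = 6
Position 5 (value 0): max_ending_here = 0, max_so_far = 6
Position 6 (value 1): max_ending_here = 1, max_so_far = 6
Position 7 (value 6): max_ending_here = 7, max_so_far = 7

Maximum subarray: [0, 1, 6]
Maximum sum: 7

The maximum subarray is [0, 1, 6] with sum 7. This subarray runs from index 5 to index 7.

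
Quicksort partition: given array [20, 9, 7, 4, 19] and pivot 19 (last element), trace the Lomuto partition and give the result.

Lomuto partition with pivot = 19:

Initial array: [20, 9, 7, 4, 19]

arr[0]=20 > 19: no swap
arr[1]=9 <= 19: swap with position 0, array becomes [9, 20, 7, 4, 19]
arr[2]=7 <= 19: swap with position 1, array becomes [9, 7, 20, 4, 19]
arr[3]=4 <= 19: swap with position 2, array becomes [9, 7, 4, 20, 19]

Place pivot at position 3: [9, 7, 4, 19, 20]
Pivot position: 3

After partitioning with pivot 19, the array becomes [9, 7, 4, 19, 20]. The pivot is placed at index 3. All elements to the left of the pivot are <= 19, and all elements to the right are > 19.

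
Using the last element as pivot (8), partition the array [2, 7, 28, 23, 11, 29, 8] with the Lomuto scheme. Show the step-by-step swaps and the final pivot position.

Lomuto partition with pivot = 8:

Initial array: [2, 7, 28, 23, 11, 29, 8]

arr[0]=2 <= 8: swap with position 0, array becomes [2, 7, 28, 23, 11, 29, 8]
arr[1]=7 <= 8: swap with position 1, array becomes [2, 7, 28, 23, 11, 29, 8]
arr[2]=28 > 8: no swap
arr[3]=23 > 8: no swap
arr[4]=11 > 8: no swap
arr[5]=29 > 8: no swap

Place pivot at position 2: [2, 7, 8, 23, 11, 29, 28]
Pivot position: 2

After partitioning with pivot 8, the array becomes [2, 7, 8, 23, 11, 29, 28]. The pivot is placed at index 2. All elements to the left of the pivot are <= 8, and all elements to the right are > 8.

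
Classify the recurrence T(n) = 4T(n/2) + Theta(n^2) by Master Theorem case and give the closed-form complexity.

Master Theorem for T(n) = 4T(n/2) + O(n^2):

a = 4, b = 2, c = 2
log_b(a) = log_2(4) = 2.0000

Case 2: c = 2 = log_2(4) = 2.0000
T(n) = O(n^2 log n) = O(n^2 log n)

For T(n) = 4T(n/2) + O(n^2): log_2(4) = 2.0000. This is Case 2 of the Master Theorem (c = log_b(a), equal work at all levels), giving O(n^2 log n).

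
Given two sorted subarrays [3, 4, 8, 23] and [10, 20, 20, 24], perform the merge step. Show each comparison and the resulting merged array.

Merging process:

Compare 3 vs 10: take 3 from left. Merged: [3]
Compare 4 vs 10: take 4 from left. Merged: [3, 4]
Compare 8 vs 10: take 8 from left. Merged: [3, 4, 8]
Compare 23 vs 10: take 10 from right. Merged: [3, 4, 8, 10]
Compare 23 vs 20: take 20 from right. Merged: [3, 4, 8, 10, 20]
Compare 23 vs 20: take 20 from right. Merged: [3, 4, 8, 10, 20, 20]
Compare 23 vs 24: take 23 from left. Merged: [3, 4, 8, 10, 20, 20, 23]
Append remaining from right: [24]. Merged: [3, 4, 8, 10, 20, 20, 23, 24]

Final merged array: [3, 4, 8, 10, 20, 20, 23, 24]
Total comparisons: 7

The merged array is [3, 4, 8, 10, 20, 20, 23, 24], requiring 7 comparisons. The merge step runs in O(n) time where n is the total number of elements.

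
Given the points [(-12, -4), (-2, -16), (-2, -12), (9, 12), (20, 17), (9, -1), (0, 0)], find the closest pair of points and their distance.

Computing all pairwise distances among 7 points:

d((-12, -4), (-2, -16)) = 15.6205
d((-12, -4), (-2, -12)) = 12.8062
d((-12, -4), (9, 12)) = 26.4008
d((-12, -4), (20, 17)) = 38.2753
d((-12, -4), (9, -1)) = 21.2132
d((-12, -4), (0, 0)) = 12.6491
d((-2, -16), (-2, -12)) = 4.0 <-- minimum
d((-2, -16), (9, 12)) = 30.0832
d((-2, -16), (20, 17)) = 39.6611
d((-2, -16), (9, -1)) = 18.6011
d((-2, -16), (0, 0)) = 16.1245
d((-2, -12), (9, 12)) = 26.4008
d((-2, -12), (20, 17)) = 36.4005
d((-2, -12), (9, -1)) = 15.5563
d((-2, -12), (0, 0)) = 12.1655
d((9, 12), (20, 17)) = 12.083
d((9, 12), (9, -1)) = 13.0
d((9, 12), (0, 0)) = 15.0
d((20, 17), (9, -1)) = 21.095
d((20, 17), (0, 0)) = 26.2488
d((9, -1), (0, 0)) = 9.0554

Closest pair: (-2, -16) and (-2, -12) with distance 4.0

The closest pair is (-2, -16) and (-2, -12) with Euclidean distance 4.0. For 7 points, brute-force pairwise comparison is shown above. For large n, the divide-and-conquer algorithm (sort by x, recurse on halves, check the dividing strip) achieves O(n log n).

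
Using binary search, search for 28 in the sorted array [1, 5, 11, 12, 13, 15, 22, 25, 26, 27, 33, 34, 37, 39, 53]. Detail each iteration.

Binary search for 28 in [1, 5, 11, 12, 13, 15, 22, 25, 26, 27, 33, 34, 37, 39, 53]:

lo=0, hi=14, mid=7, arr[mid]=25 -> 25 < 28, search right half
lo=8, hi=14, mid=11, arr[mid]=34 -> 34 > 28, search left half
lo=8, hi=10, mid=9, arr[mid]=27 -> 27 < 28, search right half
lo=10, hi=10, mid=10, arr[mid]=33 -> 33 > 28, search left half
lo=10 > hi=9, target 28 not found

Binary search determines that 28 is not in the array after 4 comparisons. The search space was exhausted without finding the target.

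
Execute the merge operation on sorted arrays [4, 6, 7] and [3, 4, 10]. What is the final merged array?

Merging process:

Compare 4 vs 3: take 3 from right. Merged: [3]
Compare 4 vs 4: take 4 from left. Merged: [3, 4]
Compare 6 vs 4: take 4 from right. Merged: [3, 4, 4]
Compare 6 vs 10: take 6 from left. Merged: [3, 4, 4, 6]
Compare 7 vs 10: take 7 from left. Merged: [3, 4, 4, 6, 7]
Append remaining from right: [10]. Merged: [3, 4, 4, 6, 7, 10]

Final merged array: [3, 4, 4, 6, 7, 10]
Total comparisons: 5

The merged array is [3, 4, 4, 6, 7, 10], requiring 5 comparisons. The merge step runs in O(n) time where n is the total number of elements.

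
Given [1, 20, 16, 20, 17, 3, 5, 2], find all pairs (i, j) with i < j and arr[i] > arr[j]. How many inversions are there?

Finding inversions in [1, 20, 16, 20, 17, 3, 5, 2]:

(1, 2): arr[1]=20 > arr[2]=16
(1, 4): arr[1]=20 > arr[4]=17
(1, 5): arr[1]=20 > arr[5]=3
(1, 6): arr[1]=20 > arr[6]=5
(1, 7): arr[1]=20 > arr[7]=2
(2, 5): arr[2]=16 > arr[5]=3
(2, 6): arr[2]=16 > arr[6]=5
(2, 7): arr[2]=16 > arr[7]=2
(3, 4): arr[3]=20 > arr[4]=17
(3, 5): arr[3]=20 > arr[5]=3
(3, 6): arr[3]=20 > arr[6]=5
(3, 7): arr[3]=20 > arr[7]=2
(4, 5): arr[4]=17 > arr[5]=3
(4, 6): arr[4]=17 > arr[6]=5
(4, 7): arr[4]=17 > arr[7]=2
(5, 7): arr[5]=3 > arr[7]=2
(6, 7): arr[6]=5 > arr[7]=2

Total inversions: 17

The array has 17 inversion(s): (1,2), (1,4), (1,5), (1,6), (1,7), (2,5), (2,6), (2,7), (3,4), (3,5), (3,6), (3,7), (4,5), (4,6), (4,7), (5,7), (6,7). Each pair (i,j) satisfies i < j and arr[i] > arr[j].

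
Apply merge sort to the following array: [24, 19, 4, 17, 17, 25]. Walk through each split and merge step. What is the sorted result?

Merge sort trace:

Split: [24, 19, 4, 17, 17, 25] -> [24, 19, 4] and [17, 17, 25]
  Split: [24, 19, 4] -> [24] and [19, 4]
    Split: [19, 4] -> [19] and [4]
    Merge: [19] + [4] -> [4, 19]
  Merge: [24] + [4, 19] -> [4, 19, 24]
  Split: [17, 17, 25] -> [17] and [17, 25]
    Split: [17, 25] -> [17] and [25]
    Merge: [17] + [25] -> [17, 25]
  Merge: [17] + [17, 25] -> [17, 17, 25]
Merge: [4, 19, 24] + [17, 17, 25] -> [4, 17, 17, 19, 24, 25]

Final sorted array: [4, 17, 17, 19, 24, 25]

The merge sort proceeds by recursively splitting the array and merging sorted halves.
After all merges, the sorted array is [4, 17, 17, 19, 24, 25].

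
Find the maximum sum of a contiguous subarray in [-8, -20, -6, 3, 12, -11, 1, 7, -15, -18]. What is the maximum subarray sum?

Using Kadane's algorithm on [-8, -20, -6, 3, 12, -11, 1, 7, -15, -18]:

Scanning through the array:
Position 1 (value -20): max_ending_here = -20, max_so_far = -8
Position 2 (value -6): max_ending_here = -6, max_so_far = -6
Position 3 (value 3): max_ending_here = 3, max_so_far = 3
Position 4 (value 12): max_ending_here = 15, max_so_far = 15
Position 5 (value -11): max_ending_here = 4, max_so_far = 15
Position 6 (value 1): max_ending_here = 5, max_so_far = 15
Position 7 (value 7): max_ending_here = 12, max_so_far = 15
Position 8 (value -15): max_ending_here = -3, max_so_far = 15
Position 9 (value -18): max_ending_here = -18, max_so_far = 15

Maximum subarray: [3, 12]
Maximum sum: 15

The maximum subarray is [3, 12] with sum 15. This subarray runs from index 3 to index 4.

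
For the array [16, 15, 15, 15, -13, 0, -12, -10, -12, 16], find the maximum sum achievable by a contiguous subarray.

Using Kadane's algorithm on [16, 15, 15, 15, -13, 0, -12, -10, -12, 16]:

Scanning through the array:
Position 1 (value 15): max_ending_here = 31, max_so_far = 31
Position 2 (value 15): max_ending_here = 46, max_so_far = 46
Position 3 (value 15): max_ending_here = 61, max_so_far = 61
Position 4 (value -13): max_ending_here = 48, max_so_far = 61
Position 5 (value 0): max_ending_here = 48, max_so_far = 61
Position 6 (value -12): max_ending_here = 36, max_so_far = 61
Position 7 (value -10): max_ending_here = 26, max_so_far = 61
Position 8 (value -12): max_ending_here = 14, max_so_far = 61
Position 9 (value 16): max_ending_here = 30, max_so_far = 61

Maximum subarray: [16, 15, 15, 15]
Maximum sum: 61

The maximum subarray is [16, 15, 15, 15] with sum 61. This subarray runs from index 0 to index 3.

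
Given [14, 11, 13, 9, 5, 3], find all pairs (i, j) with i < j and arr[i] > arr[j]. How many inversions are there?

Finding inversions in [14, 11, 13, 9, 5, 3]:

(0, 1): arr[0]=14 > arr[1]=11
(0, 2): arr[0]=14 > arr[2]=13
(0, 3): arr[0]=14 > arr[3]=9
(0, 4): arr[0]=14 > arr[4]=5
(0, 5): arr[0]=14 > arr[5]=3
(1, 3): arr[1]=11 > arr[3]=9
(1, 4): arr[1]=11 > arr[4]=5
(1, 5): arr[1]=11 > arr[5]=3
(2, 3): arr[2]=13 > arr[3]=9
(2, 4): arr[2]=13 > arr[4]=5
(2, 5): arr[2]=13 > arr[5]=3
(3, 4): arr[3]=9 > arr[4]=5
(3, 5): arr[3]=9 > arr[5]=3
(4, 5): arr[4]=5 > arr[5]=3

Total inversions: 14

The array has 14 inversion(s): (0,1), (0,2), (0,3), (0,4), (0,5), (1,3), (1,4), (1,5), (2,3), (2,4), (2,5), (3,4), (3,5), (4,5). Each pair (i,j) satisfies i < j and arr[i] > arr[j].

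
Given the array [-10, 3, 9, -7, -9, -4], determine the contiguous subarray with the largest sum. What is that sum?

Using Kadane's algorithm on [-10, 3, 9, -7, -9, -4]:

Scanning through the array:
Position 1 (value 3): max_ending_here = 3, max_so_far = 3
Position 2 (value 9): max_ending_here = 12, max_so_far = 12
Position 3 (value -7): max_ending_here = 5, max_so_far = 12
Position 4 (value -9): max_ending_here = -4, max_so_far = 12
Position 5 (value -4): max_ending_here = -4, max_so_far = 12

Maximum subarray: [3, 9]
Maximum sum: 12

The maximum subarray is [3, 9] with sum 12. This subarray runs from index 1 to index 2.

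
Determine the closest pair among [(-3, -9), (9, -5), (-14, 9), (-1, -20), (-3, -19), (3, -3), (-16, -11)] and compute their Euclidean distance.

Computing all pairwise distances among 7 points:

d((-3, -9), (9, -5)) = 12.6491
d((-3, -9), (-14, 9)) = 21.095
d((-3, -9), (-1, -20)) = 11.1803
d((-3, -9), (-3, -19)) = 10.0
d((-3, -9), (3, -3)) = 8.4853
d((-3, -9), (-16, -11)) = 13.1529
d((9, -5), (-14, 9)) = 26.9258
d((9, -5), (-1, -20)) = 18.0278
d((9, -5), (-3, -19)) = 18.4391
d((9, -5), (3, -3)) = 6.3246
d((9, -5), (-16, -11)) = 25.7099
d((-14, 9), (-1, -20)) = 31.7805
d((-14, 9), (-3, -19)) = 30.0832
d((-14, 9), (3, -3)) = 20.8087
d((-14, 9), (-16, -11)) = 20.0998
d((-1, -20), (-3, -19)) = 2.2361 <-- minimum
d((-1, -20), (3, -3)) = 17.4642
d((-1, -20), (-16, -11)) = 17.4929
d((-3, -19), (3, -3)) = 17.088
d((-3, -19), (-16, -11)) = 15.2643
d((3, -3), (-16, -11)) = 20.6155

Closest pair: (-1, -20) and (-3, -19) with distance 2.2361

The closest pair is (-1, -20) and (-3, -19) with Euclidean distance 2.2361. For 7 points, brute-force pairwise comparison is shown above. For large n, the divide-and-conquer algorithm (sort by x, recurse on halves, check the dividing strip) achieves O(n log n).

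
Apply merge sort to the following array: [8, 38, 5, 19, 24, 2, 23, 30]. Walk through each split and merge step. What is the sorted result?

Merge sort trace:

Split: [8, 38, 5, 19, 24, 2, 23, 30] -> [8, 38, 5, 19] and [24, 2, 23, 30]
  Split: [8, 38, 5, 19] -> [8, 38] and [5, 19]
    Split: [8, 38] -> [8] and [38]
    Merge: [8] + [38] -> [8, 38]
    Split: [5, 19] -> [5] and [19]
    Merge: [5] + [19] -> [5, 19]
  Merge: [8, 38] + [5, 19] -> [5, 8, 19, 38]
  Split: [24, 2, 23, 30] -> [24, 2] and [23, 30]
    Split: [24, 2] -> [24] and [2]
    Merge: [24] + [2] -> [2, 24]
    Split: [23, 30] -> [23] and [30]
    Merge: [23] + [30] -> [23, 30]
  Merge: [2, 24] + [23, 30] -> [2, 23, 24, 30]
Merge: [5, 8, 19, 38] + [2, 23, 24, 30] -> [2, 5, 8, 19, 23, 24, 30, 38]

Final sorted array: [2, 5, 8, 19, 23, 24, 30, 38]

The merge sort proceeds by recursively splitting the array and merging sorted halves.
After all merges, the sorted array is [2, 5, 8, 19, 23, 24, 30, 38].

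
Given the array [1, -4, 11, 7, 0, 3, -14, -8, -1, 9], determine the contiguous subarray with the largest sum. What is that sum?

Using Kadane's algorithm on [1, -4, 11, 7, 0, 3, -14, -8, -1, 9]:

Scanning through the array:
Position 1 (value -4): max_ending_here = -3, max_so_far = 1
Position 2 (value 11): max_ending_here = 11, max_so_far = 11
Position 3 (value 7): max_ending_here = 18, max_so_far = 18
Position 4 (value 0): max_ending_here = 18, max_so_far = 18
Position 5 (value 3): max_ending_here = 21, max_so_far = 21
Position 6 (value -14): max_ending_here = 7, max_so_far = 21
Position 7 (value -8): max_ending_here = -1, max_so_far = 21
Position 8 (value -1): max_ending_here = -1, max_so_far = 21
Position 9 (value 9): max_ending_here = 9, max_so_far = 21

Maximum subarray: [11, 7, 0, 3]
Maximum sum: 21

The maximum subarray is [11, 7, 0, 3] with sum 21. This subarray runs from index 2 to index 5.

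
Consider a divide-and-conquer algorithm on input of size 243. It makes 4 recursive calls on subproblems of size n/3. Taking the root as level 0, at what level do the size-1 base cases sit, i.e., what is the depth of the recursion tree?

For divide and conquer with division factor 3:

Problem sizes at each level:
Level 0: 243
Level 1: 81
Level 2: 27
Level 3: 9
Level 4: 3
Level 5: 1

The root is level 0 and the size-1 base case is level 5 (the tree spans levels 0 through 5, i.e. 6 levels counting the root), so the depth is the number of divisions: log_3(243) = 5

The recursion tree depth is log_3(243) = 5. At each level, the problem size is divided by 3, so it takes 5 divisions to reduce to a base case of size 1. The algorithm makes 4 recursive calls at each level.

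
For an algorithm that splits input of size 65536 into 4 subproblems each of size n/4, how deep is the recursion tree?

For divide and conquer with division factor 4:

Problem sizes at each level:
Level 0: 65536
Level 1: 16384
Level 2: 4096
Level 3: 1024
Level 4: 256
Level 5: 64
Level 6: 16
Level 7: 4
Level 8: 1

The root is level 0 and the size-1 base case is level 8 (the tree spans levels 0 through 8, i.e. 9 levels counting the root), so the depth is the number of divisions: log_4(65536) = 8

The recursion tree depth is log_4(65536) = 8. At each level, the problem size is divided by 4, so it takes 8 divisions to reduce to a base case of size 1. The algorithm makes 4 recursive calls at each level.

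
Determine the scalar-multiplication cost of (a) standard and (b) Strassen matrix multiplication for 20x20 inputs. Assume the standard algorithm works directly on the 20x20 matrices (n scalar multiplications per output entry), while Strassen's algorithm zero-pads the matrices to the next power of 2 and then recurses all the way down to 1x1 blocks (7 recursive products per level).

Matrix multiplication for 20x20 matrices:

Strassen's algorithm requires power-of-2 dimensions. Pad 20x20 to 32x32 (next power of 2).

Standard algorithm: 20^3 = 8000 multiplications
Strassen's algorithm: 7^(log2(32)) = 7^5 = 16807 multiplications
Difference: 8000 - 16807 = -8807 (Strassen uses MORE here due to padding overhead — for small or just-over-power-of-2 n, padding can outweigh the per-level savings)

Standard: 8000 multiplications (20^3). Strassen: 16807 multiplications (7^5, after padding to 32x32). Strassen reduces 8 recursive multiplications to 7 at each level.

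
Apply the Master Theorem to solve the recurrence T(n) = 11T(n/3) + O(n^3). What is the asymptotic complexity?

Master Theorem for T(n) = 11T(n/3) + O(n^3):

a = 11, b = 3, c = 3
log_b(a) = log_3(11) = 2.1827

Case 3: c = 3 > log_3(11) = 2.1827
T(n) = O(n^3) = O(n^3)

For T(n) = 11T(n/3) + O(n^3): log_3(11) = 2.1827. This is Case 3 of the Master Theorem (c > log_b(a), work dominated by root), giving O(n^3).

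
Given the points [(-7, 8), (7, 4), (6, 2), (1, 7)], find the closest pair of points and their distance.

Computing all pairwise distances among 4 points:

d((-7, 8), (7, 4)) = 14.5602
d((-7, 8), (6, 2)) = 14.3178
d((-7, 8), (1, 7)) = 8.0623
d((7, 4), (6, 2)) = 2.2361 <-- minimum
d((7, 4), (1, 7)) = 6.7082
d((6, 2), (1, 7)) = 7.0711

Closest pair: (7, 4) and (6, 2) with distance 2.2361

The closest pair is (7, 4) and (6, 2) with Euclidean distance 2.2361. For 4 points, brute-force pairwise comparison is shown above. For large n, the divide-and-conquer algorithm (sort by x, recurse on halves, check the dividing strip) achieves O(n log n).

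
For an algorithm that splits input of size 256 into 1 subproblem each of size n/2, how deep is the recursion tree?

For divide and conquer with division factor 2:

Problem sizes at each level:
Level 0: 256
Level 1: 128
Level 2: 64
Level 3: 32
Level 4: 16
Level 5: 8
Level 6: 4
Level 7: 2
Level 8: 1

The root is level 0 and the size-1 base case is level 8 (the tree spans levels 0 through 8, i.e. 9 levels counting the root), so the depth is the number of divisions: log_2(256) = 8

The recursion tree depth is log_2(256) = 8. At each level, the problem size is divided by 2, so it takes 8 divisions to reduce to a base case of size 1. The algorithm makes 1 recursive call at each level.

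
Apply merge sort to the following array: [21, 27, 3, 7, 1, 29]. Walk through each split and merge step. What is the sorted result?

Merge sort trace:

Split: [21, 27, 3, 7, 1, 29] -> [21, 27, 3] and [7, 1, 29]
  Split: [21, 27, 3] -> [21] and [27, 3]
    Split: [27, 3] -> [27] and [3]
    Merge: [27] + [3] -> [3, 27]
  Merge: [21] + [3, 27] -> [3, 21, 27]
  Split: [7, 1, 29] -> [7] and [1, 29]
    Split: [1, 29] -> [1] and [29]
    Merge: [1] + [29] -> [1, 29]
  Merge: [7] + [1, 29] -> [1, 7, 29]
Merge: [3, 21, 27] + [1, 7, 29] -> [1, 3, 7, 21, 27, 29]

Final sorted array: [1, 3, 7, 21, 27, 29]

The merge sort proceeds by recursively splitting the array and merging sorted halves.
After all merges, the sorted array is [1, 3, 7, 21, 27, 29].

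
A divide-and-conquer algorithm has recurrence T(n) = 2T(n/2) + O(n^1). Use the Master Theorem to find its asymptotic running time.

Master Theorem for T(n) = 2T(n/2) + O(n^1):

a = 2, b = 2, c = 1
log_b(a) = log_2(2) = 1.0000

Case 2: c = 1 = log_2(2) = 1.0000
T(n) = O(n^1 log n) = O(n log n)

For T(n) = 2T(n/2) + O(n^1): log_2(2) = 1.0000. This is Case 2 of the Master Theorem (c = log_b(a), equal work at all levels), giving O(n log n).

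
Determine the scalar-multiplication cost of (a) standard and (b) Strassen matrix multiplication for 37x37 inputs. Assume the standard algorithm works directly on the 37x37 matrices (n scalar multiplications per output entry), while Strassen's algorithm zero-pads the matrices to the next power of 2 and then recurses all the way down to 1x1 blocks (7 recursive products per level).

Matrix multiplication for 37x37 matrices:

Strassen's algorithm requires power-of-2 dimensions. Pad 37x37 to 64x64 (next power of 2).

Standard algorithm: 37^3 = 50653 multiplications
Strassen's algorithm: 7^(log2(64)) = 7^6 = 117649 multiplications
Difference: 50653 - 117649 = -66996 (Strassen uses MORE here due to padding overhead — for small or just-over-power-of-2 n, padding can outweigh the per-level savings)

Standard: 50653 multiplications (37^3). Strassen: 117649 multiplications (7^6, after padding to 64x64). Strassen reduces 8 recursive multiplications to 7 at each level.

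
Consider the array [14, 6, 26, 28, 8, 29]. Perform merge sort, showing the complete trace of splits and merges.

Merge sort trace:

Split: [14, 6, 26, 28, 8, 29] -> [14, 6, 26] and [28, 8, 29]
  Split: [14, 6, 26] -> [14] and [6, 26]
    Split: [6, 26] -> [6] and [26]
    Merge: [6] + [26] -> [6, 26]
  Merge: [14] + [6, 26] -> [6, 14, 26]
  Split: [28, 8, 29] -> [28] and [8, 29]
    Split: [8, 29] -> [8] and [29]
    Merge: [8] + [29] -> [8, 29]
  Merge: [28] + [8, 29] -> [8, 28, 29]
Merge: [6, 14, 26] + [8, 28, 29] -> [6, 8, 14, 26, 28, 29]

Final sorted array: [6, 8, 14, 26, 28, 29]

The merge sort proceeds by recursively splitting the array and merging sorted halves.
After all merges, the sorted array is [6, 8, 14, 26, 28, 29].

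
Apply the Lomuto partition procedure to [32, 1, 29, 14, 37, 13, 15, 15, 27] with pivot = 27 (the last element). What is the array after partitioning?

Lomuto partition with pivot = 27:

Initial array: [32, 1, 29, 14, 37, 13, 15, 15, 27]

arr[0]=32 > 27: no swap
arr[1]=1 <= 27: swap with position 0, array becomes [1, 32, 29, 14, 37, 13, 15, 15, 27]
arr[2]=29 > 27: no swap
arr[3]=14 <= 27: swap with position 1, array becomes [1, 14, 29, 32, 37, 13, 15, 15, 27]
arr[4]=37 > 27: no swap
arr[5]=13 <= 27: swap with position 2, array becomes [1, 14, 13, 32, 37, 29, 15, 15, 27]
arr[6]=15 <= 27: swap with position 3, array becomes [1, 14, 13, 15, 37, 29, 32, 15, 27]
arr[7]=15 <= 27: swap with position 4, array becomes [1, 14, 13, 15, 15, 29, 32, 37, 27]

Place pivot at position 5: [1, 14, 13, 15, 15, 27, 32, 37, 29]
Pivot position: 5

After partitioning with pivot 27, the array becomes [1, 14, 13, 15, 15, 27, 32, 37, 29]. The pivot is placed at index 5. All elements to the left of the pivot are <= 27, and all elements to the right are > 27.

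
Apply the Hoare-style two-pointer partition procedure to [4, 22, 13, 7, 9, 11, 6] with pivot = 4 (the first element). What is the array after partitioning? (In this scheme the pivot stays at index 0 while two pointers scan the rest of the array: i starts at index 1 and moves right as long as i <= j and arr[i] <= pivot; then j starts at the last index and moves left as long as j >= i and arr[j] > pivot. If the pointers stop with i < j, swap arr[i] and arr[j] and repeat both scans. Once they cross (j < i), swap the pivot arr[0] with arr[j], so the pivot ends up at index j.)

Hoare-style two-pointer partition with pivot = 4:

Initial array: [4, 22, 13, 7, 9, 11, 6]

Pointers start at i = 1, j = 6.
i ends at 1, j ends at 0: the pointers have crossed (j < i), so scanning stops.

j = 0, so swapping arr[0] with arr[j] leaves the pivot at position 0: [4, 22, 13, 7, 9, 11, 6]
Pivot position: 0

After partitioning with pivot 4, the array becomes [4, 22, 13, 7, 9, 11, 6]. The pivot is placed at index 0. All elements to the left of the pivot are <= 4, and all elements to the right are > 4.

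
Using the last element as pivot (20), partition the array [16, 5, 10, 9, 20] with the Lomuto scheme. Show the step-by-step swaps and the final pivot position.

Lomuto partition with pivot = 20:

Initial array: [16, 5, 10, 9, 20]

arr[0]=16 <= 20: swap with position 0, array becomes [16, 5, 10, 9, 20]
arr[1]=5 <= 20: swap with position 1, array becomes [16, 5, 10, 9, 20]
arr[2]=10 <= 20: swap with position 2, array becomes [16, 5, 10, 9, 20]
arr[3]=9 <= 20: swap with position 3, array becomes [16, 5, 10, 9, 20]

Place pivot at position 4: [16, 5, 10, 9, 20]
Pivot position: 4

After partitioning with pivot 20, the array becomes [16, 5, 10, 9, 20]. The pivot is placed at index 4. All elements to the left of the pivot are <= 20, and all elements to the right are > 20.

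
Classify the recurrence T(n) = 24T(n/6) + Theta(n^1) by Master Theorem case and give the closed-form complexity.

Master Theorem for T(n) = 24T(n/6) + O(n^1):

a = 24, b = 6, c = 1
log_b(a) = log_6(24) = 1.7737

Case 1: c = 1 < log_6(24) = 1.7737
T(n) = O(n^(log_6 24))

For T(n) = 24T(n/6) + O(n^1): log_6(24) = 1.7737. This is Case 1 of the Master Theorem (c < log_b(a), work dominated by leaves), giving O(n^(log_6 24)).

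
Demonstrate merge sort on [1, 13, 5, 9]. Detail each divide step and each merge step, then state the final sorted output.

Merge sort trace:

Split: [1, 13, 5, 9] -> [1, 13] and [5, 9]
  Split: [1, 13] -> [1] and [13]
  Merge: [1] + [13] -> [1, 13]
  Split: [5, 9] -> [5] and [9]
  Merge: [5] + [9] -> [5, 9]
Merge: [1, 13] + [5, 9] -> [1, 5, 9, 13]

Final sorted array: [1, 5, 9, 13]

The merge sort proceeds by recursively splitting the array and merging sorted halves.
After all merges, the sorted array is [1, 5, 9, 13].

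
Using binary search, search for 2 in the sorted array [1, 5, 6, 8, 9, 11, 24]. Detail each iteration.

Binary search for 2 in [1, 5, 6, 8, 9, 11, 24]:

lo=0, hi=6, mid=3, arr[mid]=8 -> 8 > 2, search left half
lo=0, hi=2, mid=1, arr[mid]=5 -> 5 > 2, search left half
lo=0, hi=0, mid=0, arr[mid]=1 -> 1 < 2, search right half
lo=1 > hi=0, target 2 not found

Binary search determines that 2 is not in the array after 3 comparisons. The search space was exhausted without finding the target.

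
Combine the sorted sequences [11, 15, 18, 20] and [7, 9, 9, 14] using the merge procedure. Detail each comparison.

Merging process:

Compare 11 vs 7: take 7 from right. Merged: [7]
Compare 11 vs 9: take 9 from right. Merged: [7, 9]
Compare 11 vs 9: take 9 from right. Merged: [7, 9, 9]
Compare 11 vs 14: take 11 from left. Merged: [7, 9, 9, 11]
Compare 15 vs 14: take 14 from right. Merged: [7, 9, 9, 11, 14]
Append remaining from left: [15, 18, 20]. Merged: [7, 9, 9, 11, 14, 15, 18, 20]

Final merged array: [7, 9, 9, 11, 14, 15, 18, 20]
Total comparisons: 5

The merged array is [7, 9, 9, 11, 14, 15, 18, 20], requiring 5 comparisons. The merge step runs in O(n) time where n is the total number of elements.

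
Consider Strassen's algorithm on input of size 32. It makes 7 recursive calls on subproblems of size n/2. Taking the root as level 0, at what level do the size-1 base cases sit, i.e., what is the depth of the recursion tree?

For divide and conquer with division factor 2:

Problem sizes at each level:
Level 0: 32
Level 1: 16
Level 2: 8
Level 3: 4
Level 4: 2
Level 5: 1

The root is level 0 and the size-1 base case is level 5 (the tree spans levels 0 through 5, i.e. 6 levels counting the root), so the depth is the number of divisions: log_2(32) = 5

The recursion tree depth is log_2(32) = 5. At each level, the problem size is divided by 2, so it takes 5 divisions to reduce to a base case of size 1. The algorithm makes 7 recursive calls at each level.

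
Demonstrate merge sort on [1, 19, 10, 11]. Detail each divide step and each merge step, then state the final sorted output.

Merge sort trace:

Split: [1, 19, 10, 11] -> [1, 19] and [10, 11]
  Split: [1, 19] -> [1] and [19]
  Merge: [1] + [19] -> [1, 19]
  Split: [10, 11] -> [10] and [11]
  Merge: [10] + [11] -> [10, 11]
Merge: [1, 19] + [10, 11] -> [1, 10, 11, 19]

Final sorted array: [1, 10, 11, 19]

The merge sort proceeds by recursively splitting the array and merging sorted halves.
After all merges, the sorted array is [1, 10, 11, 19].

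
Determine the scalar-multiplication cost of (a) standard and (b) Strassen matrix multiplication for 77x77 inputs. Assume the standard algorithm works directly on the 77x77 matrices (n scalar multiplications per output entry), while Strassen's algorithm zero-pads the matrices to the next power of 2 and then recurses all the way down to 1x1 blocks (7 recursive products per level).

Matrix multiplication for 77x77 matrices:

Strassen's algorithm requires power-of-2 dimensions. Pad 77x77 to 128x128 (next power of 2).

Standard algorithm: 77^3 = 456533 multiplications
Strassen's algorithm: 7^(log2(128)) = 7^7 = 823543 multiplications
Difference: 456533 - 823543 = -367010 (Strassen uses MORE here due to padding overhead — for small or just-over-power-of-2 n, padding can outweigh the per-level savings)

Standard: 456533 multiplications (77^3). Strassen: 823543 multiplications (7^7, after padding to 128x128). Strassen reduces 8 recursive multiplications to 7 at each level.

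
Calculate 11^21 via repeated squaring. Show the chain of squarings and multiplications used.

Computing 11^21 by squaring (build up from 11^1; each line after the first costs one multiplication):

11^1 = 11
11^2 = (11^1)^2 = 11^2 = 121
11^4 = (11^2)^2 = 121^2 = 14641
11^5 = 11 * 11^4 = 11 * 14641 = 161051
11^10 = (11^5)^2 = 161051^2 = 25937424601
11^20 = (11^10)^2 = 25937424601^2 = 672749994932560009201
11^21 = 11 * 11^20 = 11 * 672749994932560009201 = 7400249944258160101211

Result: 7400249944258160101211
Multiplications needed: 6 (6 lines after 11^1)

11^21 = 7400249944258160101211. Using exponentiation by squaring, this requires 6 multiplications. The key idea: if the exponent is even, square the half-power; if odd, multiply by the base once.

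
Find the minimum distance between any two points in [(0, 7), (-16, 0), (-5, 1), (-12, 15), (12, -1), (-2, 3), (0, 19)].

Computing all pairwise distances among 7 points:

d((0, 7), (-16, 0)) = 17.4642
d((0, 7), (-5, 1)) = 7.8102
d((0, 7), (-12, 15)) = 14.4222
d((0, 7), (12, -1)) = 14.4222
d((0, 7), (-2, 3)) = 4.4721
d((0, 7), (0, 19)) = 12.0
d((-16, 0), (-5, 1)) = 11.0454
d((-16, 0), (-12, 15)) = 15.5242
d((-16, 0), (12, -1)) = 28.0179
d((-16, 0), (-2, 3)) = 14.3178
d((-16, 0), (0, 19)) = 24.8395
d((-5, 1), (-12, 15)) = 15.6525
d((-5, 1), (12, -1)) = 17.1172
d((-5, 1), (-2, 3)) = 3.6056 <-- minimum
d((-5, 1), (0, 19)) = 18.6815
d((-12, 15), (12, -1)) = 28.8444
d((-12, 15), (-2, 3)) = 15.6205
d((-12, 15), (0, 19)) = 12.6491
d((12, -1), (-2, 3)) = 14.5602
d((12, -1), (0, 19)) = 23.3238
d((-2, 3), (0, 19)) = 16.1245

Closest pair: (-5, 1) and (-2, 3) with distance 3.6056

The closest pair is (-5, 1) and (-2, 3) with Euclidean distance 3.6056. For 7 points, brute-force pairwise comparison is shown above. For large n, the divide-and-conquer algorithm (sort by x, recurse on halves, check the dividing strip) achieves O(n log n).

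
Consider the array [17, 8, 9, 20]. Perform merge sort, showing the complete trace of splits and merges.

Merge sort trace:

Split: [17, 8, 9, 20] -> [17, 8] and [9, 20]
  Split: [17, 8] -> [17] and [8]
  Merge: [17] + [8] -> [8, 17]
  Split: [9, 20] -> [9] and [20]
  Merge: [9] + [20] -> [9, 20]
Merge: [8, 17] + [9, 20] -> [8, 9, 17, 20]

Final sorted array: [8, 9, 17, 20]

The merge sort proceeds by recursively splitting the array and merging sorted halves.
After all merges, the sorted array is [8, 9, 17, 20].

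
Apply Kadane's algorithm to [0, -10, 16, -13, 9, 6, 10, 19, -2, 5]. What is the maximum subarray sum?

Using Kadane's algorithm on [0, -10, 16, -13, 9, 6, 10, 19, -2, 5]:

Scanning through the array:
Position 1 (value -10): max_ending_here = -10, max_so_far = 0
Position 2 (value 16): max_ending_here = 16, max_so_far = 16
Position 3 (value -13): max_ending_here = 3, max_so_far = 16
Position 4 (value 9): max_ending_here = 12, max_so_far = 16
Position 5 (value 6): max_ending_here = 18, max_so_far = 18
Position 6 (value 10): max_ending_here = 28, max_so_far = 28
Position 7 (value 19): max_ending_here = 47, max_so_far = 47
Position 8 (value -2): max_ending_here = 45, max_so_far = 47
Position 9 (value 5): max_ending_here = 50, max_so_far = 50

Maximum subarray: [16, -13, 9, 6, 10, 19, -2, 5]
Maximum sum: 50

The maximum subarray is [16, -13, 9, 6, 10, 19, -2, 5] with sum 50. This subarray runs from index 2 to index 9.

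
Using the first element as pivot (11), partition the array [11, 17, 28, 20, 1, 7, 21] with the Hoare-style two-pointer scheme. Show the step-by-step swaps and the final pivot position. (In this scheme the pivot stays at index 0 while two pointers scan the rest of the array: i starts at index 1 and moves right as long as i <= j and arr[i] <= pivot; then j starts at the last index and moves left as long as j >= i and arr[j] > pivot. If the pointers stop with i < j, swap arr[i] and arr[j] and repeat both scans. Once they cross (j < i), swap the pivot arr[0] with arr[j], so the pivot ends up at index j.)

Hoare-style two-pointer partition with pivot = 11:

Initial array: [11, 17, 28, 20, 1, 7, 21]

Pointers start at i = 1, j = 6.
i stops at index 1 (arr[1]=17 > 11), j stops at index 5 (arr[5]=7 <= 11): swap arr[1] and arr[5], array becomes [11, 7, 28, 20, 1, 17, 21]
i stops at index 2 (arr[2]=28 > 11), j stops at index 4 (arr[4]=1 <= 11): swap arr[2] and arr[4], array becomes [11, 7, 1, 20, 28, 17, 21]
i ends at 3, j ends at 2: the pointers have crossed (j < i), so scanning stops.

Swap pivot arr[0] with arr[2] to place pivot at position 2: [1, 7, 11, 20, 28, 17, 21]
Pivot position: 2

After partitioning with pivot 11, the array becomes [1, 7, 11, 20, 28, 17, 21]. The pivot is placed at index 2. All elements to the left of the pivot are <= 11, and all elements to the right are > 11.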